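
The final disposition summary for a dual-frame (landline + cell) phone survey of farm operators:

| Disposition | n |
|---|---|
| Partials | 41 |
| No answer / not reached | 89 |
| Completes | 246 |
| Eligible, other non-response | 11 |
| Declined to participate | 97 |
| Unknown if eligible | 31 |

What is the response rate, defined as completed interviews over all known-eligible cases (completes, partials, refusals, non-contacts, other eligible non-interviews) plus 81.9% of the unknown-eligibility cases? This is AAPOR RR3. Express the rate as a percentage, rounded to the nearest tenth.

Top → 246
Determined eligible → 246 + 41 + 97 + 89 + 11 = 484
Eligible share of unknowns → 0.8190 × 31 = 25.39
Base → 484 + 25.39 = 509.39
RR3 = 246 / 509.39 = 0.4829

48.3%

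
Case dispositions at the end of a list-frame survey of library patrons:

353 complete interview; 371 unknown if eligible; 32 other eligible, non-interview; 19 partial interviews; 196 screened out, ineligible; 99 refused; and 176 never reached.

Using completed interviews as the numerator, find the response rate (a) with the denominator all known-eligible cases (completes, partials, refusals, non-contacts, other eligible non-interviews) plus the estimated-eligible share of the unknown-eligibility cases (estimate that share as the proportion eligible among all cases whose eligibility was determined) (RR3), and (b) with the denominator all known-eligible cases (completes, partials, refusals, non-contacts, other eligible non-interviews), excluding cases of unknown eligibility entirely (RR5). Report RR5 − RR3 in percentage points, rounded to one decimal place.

15.5

Top = 353
Determined eligible = 353 + 19 + 99 + 176 + 32 = 679
e = 679 / (679 + 196) = 679 / 875 = 0.7760
Estimated eligible among unknowns = 0.7760 × 371 = 287.90
Base = 679 + 287.90 = 966.90
RR3 = 353 / 966.90 = 0.3651
Base = 353 + 19 + 99 + 176 + 32 = 679
RR5 = 353 / 679 = 0.5199
Difference = 51.99 − 36.51 = 15.48 percentage points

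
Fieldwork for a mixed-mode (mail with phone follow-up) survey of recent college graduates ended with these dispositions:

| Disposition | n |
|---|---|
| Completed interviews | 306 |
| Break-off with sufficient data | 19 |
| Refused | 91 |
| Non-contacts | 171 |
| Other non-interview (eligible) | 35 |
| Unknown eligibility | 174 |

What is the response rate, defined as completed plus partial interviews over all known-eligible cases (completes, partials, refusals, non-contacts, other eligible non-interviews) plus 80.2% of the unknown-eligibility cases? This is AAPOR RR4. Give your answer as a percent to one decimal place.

42.7%

Top → 306 + 19 = 325
Eligible (known) → 306 + 19 + 91 + 171 + 35 = 622
Estimated eligible among unknowns → 0.8020 × 174 = 139.55
Denominator → 622 + 139.55 = 761.55
RR4 = 325 / 761.55 = 0.4268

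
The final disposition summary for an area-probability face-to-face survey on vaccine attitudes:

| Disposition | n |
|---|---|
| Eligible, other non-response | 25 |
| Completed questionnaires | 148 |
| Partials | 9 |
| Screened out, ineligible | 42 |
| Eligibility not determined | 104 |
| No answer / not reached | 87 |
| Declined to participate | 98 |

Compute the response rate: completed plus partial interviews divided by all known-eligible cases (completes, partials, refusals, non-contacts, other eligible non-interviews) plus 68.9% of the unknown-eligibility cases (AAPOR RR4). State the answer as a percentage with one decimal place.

35.8%

Top: 148 + 9 = 157
Determined eligible: 148 + 9 + 98 + 87 + 25 = 367
Estimated eligible among unknowns: 0.6890 × 104 = 71.66
Denominator: 367 + 71.66 = 438.66
RR4 = 157 / 438.66 = 0.3579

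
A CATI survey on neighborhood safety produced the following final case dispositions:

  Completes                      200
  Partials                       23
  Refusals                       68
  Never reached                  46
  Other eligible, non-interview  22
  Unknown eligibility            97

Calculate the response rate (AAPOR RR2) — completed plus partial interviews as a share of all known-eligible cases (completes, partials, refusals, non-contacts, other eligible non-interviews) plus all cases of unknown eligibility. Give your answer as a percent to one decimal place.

Numerator = 200 + 23 = 223
Denominator = 200 + 23 + 68 + 46 + 22 + 97 = 456
RR2 = 223 / 456 = 0.4890

48.9%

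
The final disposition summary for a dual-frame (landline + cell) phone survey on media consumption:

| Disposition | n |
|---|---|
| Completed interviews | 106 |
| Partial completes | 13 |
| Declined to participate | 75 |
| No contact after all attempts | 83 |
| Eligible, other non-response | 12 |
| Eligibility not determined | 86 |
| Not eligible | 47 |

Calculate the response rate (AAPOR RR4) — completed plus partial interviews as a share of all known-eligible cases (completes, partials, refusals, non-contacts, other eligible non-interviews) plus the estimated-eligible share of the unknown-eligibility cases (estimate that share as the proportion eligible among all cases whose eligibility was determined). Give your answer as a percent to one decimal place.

32.8%

Numerator → 106 + 13 = 119
Known eligible → 106 + 13 + 75 + 83 + 12 = 289
e = 289 / (289 + 47) = 289 / 336 = 0.8601
e × U → 0.8601 × 86 = 73.97
Denom → 289 + 73.97 = 362.97
RR4 = 119 / 362.97 = 0.3279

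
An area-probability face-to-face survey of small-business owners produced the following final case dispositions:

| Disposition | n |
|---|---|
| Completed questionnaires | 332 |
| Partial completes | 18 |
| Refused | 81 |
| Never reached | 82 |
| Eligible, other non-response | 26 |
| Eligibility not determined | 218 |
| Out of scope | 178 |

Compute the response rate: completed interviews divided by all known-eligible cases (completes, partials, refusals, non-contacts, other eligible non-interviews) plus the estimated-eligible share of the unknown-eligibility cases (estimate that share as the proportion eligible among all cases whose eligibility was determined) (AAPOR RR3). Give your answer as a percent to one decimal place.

Top → 332
Known eligible → 332 + 18 + 81 + 82 + 26 = 539
e = 539 / (539 + 178) = 539 / 717 = 0.7517
Estimated eligible among unknowns → 0.7517 × 218 = 163.87
Denom → 539 + 163.87 = 702.87
RR3 = 332 / 702.87 = 0.4723

47.2%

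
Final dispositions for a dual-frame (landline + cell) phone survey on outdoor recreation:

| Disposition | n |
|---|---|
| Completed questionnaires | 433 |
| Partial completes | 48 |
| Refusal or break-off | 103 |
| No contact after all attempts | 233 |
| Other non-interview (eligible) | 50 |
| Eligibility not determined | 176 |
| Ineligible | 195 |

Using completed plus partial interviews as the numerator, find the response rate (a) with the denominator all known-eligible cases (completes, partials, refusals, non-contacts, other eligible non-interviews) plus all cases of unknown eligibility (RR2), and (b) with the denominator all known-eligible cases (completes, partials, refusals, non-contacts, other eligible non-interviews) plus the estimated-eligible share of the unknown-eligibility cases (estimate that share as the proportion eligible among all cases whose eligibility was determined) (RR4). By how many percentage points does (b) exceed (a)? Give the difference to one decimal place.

1.5

Top: 433 + 48 = 481
Denom: 433 + 48 + 103 + 233 + 50 + 176 = 1043
RR2 = 481 / 1043 = 0.4612
Eligible (known): 433 + 48 + 103 + 233 + 50 = 867
e = 867 / (867 + 195) = 867 / 1062 = 0.8164
e × U: 0.8164 × 176 = 143.69
Denom: 867 + 143.69 = 1010.69
RR4 = 481 / 1010.69 = 0.4759
Difference = 47.59 − 46.12 = 1.47 percentage points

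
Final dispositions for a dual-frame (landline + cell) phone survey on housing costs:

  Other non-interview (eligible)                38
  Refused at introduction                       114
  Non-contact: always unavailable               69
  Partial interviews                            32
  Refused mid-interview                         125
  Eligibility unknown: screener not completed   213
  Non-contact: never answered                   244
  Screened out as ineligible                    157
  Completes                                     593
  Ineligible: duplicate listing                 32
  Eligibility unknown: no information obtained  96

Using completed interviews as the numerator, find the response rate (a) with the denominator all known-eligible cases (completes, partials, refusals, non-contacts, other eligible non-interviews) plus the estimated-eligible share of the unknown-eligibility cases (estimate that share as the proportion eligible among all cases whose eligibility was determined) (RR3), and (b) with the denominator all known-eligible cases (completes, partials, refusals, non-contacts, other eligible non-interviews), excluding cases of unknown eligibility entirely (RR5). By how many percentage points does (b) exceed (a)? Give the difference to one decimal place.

Refusals = 114 + 125 = 239
Never reached = 244 + 69 = 313
Eligibility not determined = 213 + 96 = 309
Screened out, ineligible = 157 + 32 = 189
Top: 593
Eligible (known): 593 + 32 + 239 + 313 + 38 = 1215
e = 1215 / (1215 + 189) = 1215 / 1404 = 0.8654
Estimated eligible among unknowns: 0.8654 × 309 = 267.41
Denom: 1215 + 267.41 = 1482.41
RR3 = 593 / 1482.41 = 0.4000
Denom: 593 + 32 + 239 + 313 + 38 = 1215
RR5 = 593 / 1215 = 0.4881
Difference = 48.81 − 40.00 = 8.81 percentage points

8.8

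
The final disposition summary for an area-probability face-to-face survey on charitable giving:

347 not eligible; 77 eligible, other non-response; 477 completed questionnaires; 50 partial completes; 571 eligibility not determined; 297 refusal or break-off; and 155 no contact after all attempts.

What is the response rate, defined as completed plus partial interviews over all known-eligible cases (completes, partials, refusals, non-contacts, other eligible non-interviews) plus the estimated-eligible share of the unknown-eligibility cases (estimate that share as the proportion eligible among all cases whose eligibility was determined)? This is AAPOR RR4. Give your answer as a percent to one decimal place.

Top = 477 + 50 = 527
Eligible (known) = 477 + 50 + 297 + 155 + 77 = 1056
e = 1056 / (1056 + 347) = 1056 / 1403 = 0.7527
Estimated eligible among unknowns = 0.7527 × 571 = 429.79
Denom = 1056 + 429.79 = 1485.79
RR4 = 527 / 1485.79 = 0.3547

35.5%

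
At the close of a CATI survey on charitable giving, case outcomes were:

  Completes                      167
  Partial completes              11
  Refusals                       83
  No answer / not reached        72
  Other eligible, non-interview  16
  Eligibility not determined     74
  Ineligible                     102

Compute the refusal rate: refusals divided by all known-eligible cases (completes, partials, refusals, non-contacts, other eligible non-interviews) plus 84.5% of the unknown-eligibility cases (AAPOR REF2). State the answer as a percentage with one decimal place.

Top → 83
Known eligible → 167 + 11 + 83 + 72 + 16 = 349
Eligible share of unknowns → 0.8450 × 74 = 62.53
Denom → 349 + 62.53 = 411.53
REF2 = 83 / 411.53 = 0.2017

20.2%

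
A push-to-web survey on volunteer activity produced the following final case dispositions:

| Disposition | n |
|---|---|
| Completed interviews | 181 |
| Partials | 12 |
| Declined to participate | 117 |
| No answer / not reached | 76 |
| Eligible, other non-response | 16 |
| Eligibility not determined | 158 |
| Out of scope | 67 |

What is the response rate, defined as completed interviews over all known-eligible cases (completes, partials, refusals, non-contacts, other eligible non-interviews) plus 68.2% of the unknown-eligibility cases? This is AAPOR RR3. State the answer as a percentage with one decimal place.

Top = 181
Known eligible = 181 + 12 + 117 + 76 + 16 = 402
Estimated eligible among unknowns = 0.6820 × 158 = 107.76
Base = 402 + 107.76 = 509.76
RR3 = 181 / 509.76 = 0.3551

35.5%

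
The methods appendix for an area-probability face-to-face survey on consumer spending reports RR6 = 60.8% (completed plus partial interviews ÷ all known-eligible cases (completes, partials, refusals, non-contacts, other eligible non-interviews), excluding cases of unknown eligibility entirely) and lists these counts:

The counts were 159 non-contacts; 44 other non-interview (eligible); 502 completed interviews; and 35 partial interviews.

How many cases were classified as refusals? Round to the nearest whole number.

Numerator → 502 + 35 = 537
RR6 = 537 / D = 0.608
D = 537 / 0.608 = 883.2
Rest of base = 740
refusals = 883.2 − 740 ≈ 143

143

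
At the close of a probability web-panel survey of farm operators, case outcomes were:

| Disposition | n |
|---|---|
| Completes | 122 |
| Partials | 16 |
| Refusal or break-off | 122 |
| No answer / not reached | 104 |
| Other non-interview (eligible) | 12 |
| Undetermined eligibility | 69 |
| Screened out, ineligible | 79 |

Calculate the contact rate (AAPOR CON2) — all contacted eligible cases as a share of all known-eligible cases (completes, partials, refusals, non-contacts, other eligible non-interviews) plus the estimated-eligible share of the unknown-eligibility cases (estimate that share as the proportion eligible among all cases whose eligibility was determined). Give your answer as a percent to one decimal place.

Num: 122 + 16 + 122 + 12 = 272
Determined eligible: 122 + 16 + 122 + 104 + 12 = 376
e = 376 / (376 + 79) = 376 / 455 = 0.8264
Eligible share of unknowns: 0.8264 × 69 = 57.02
Base: 376 + 57.02 = 433.02
CON2 = 272 / 433.02 = 0.6281

62.8%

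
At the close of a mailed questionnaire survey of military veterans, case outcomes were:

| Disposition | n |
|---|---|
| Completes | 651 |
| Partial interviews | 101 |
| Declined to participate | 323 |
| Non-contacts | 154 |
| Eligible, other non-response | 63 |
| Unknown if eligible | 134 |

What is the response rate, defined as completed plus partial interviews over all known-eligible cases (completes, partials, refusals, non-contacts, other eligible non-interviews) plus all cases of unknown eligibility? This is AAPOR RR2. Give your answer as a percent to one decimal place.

Numerator = 651 + 101 = 752
Denom = 651 + 101 + 323 + 154 + 63 + 134 = 1426
RR2 = 752 / 1426 = 0.5273

52.7%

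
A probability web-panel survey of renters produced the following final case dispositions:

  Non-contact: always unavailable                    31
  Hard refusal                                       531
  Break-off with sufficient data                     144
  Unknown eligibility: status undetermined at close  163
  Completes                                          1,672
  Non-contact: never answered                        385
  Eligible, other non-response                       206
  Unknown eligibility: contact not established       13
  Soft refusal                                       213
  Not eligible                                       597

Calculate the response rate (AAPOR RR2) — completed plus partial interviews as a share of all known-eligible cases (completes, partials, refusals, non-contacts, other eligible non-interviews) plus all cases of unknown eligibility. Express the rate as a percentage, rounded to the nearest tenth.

Declined to participate = 531 + 213 = 744
No contact after all attempts = 385 + 31 = 416
Unknown if eligible = 13 + 163 = 176
Numerator: 1672 + 144 = 1816
Denominator: 1672 + 144 + 744 + 416 + 206 + 176 = 3358
RR2 = 1816 / 3358 = 0.5408

54.1%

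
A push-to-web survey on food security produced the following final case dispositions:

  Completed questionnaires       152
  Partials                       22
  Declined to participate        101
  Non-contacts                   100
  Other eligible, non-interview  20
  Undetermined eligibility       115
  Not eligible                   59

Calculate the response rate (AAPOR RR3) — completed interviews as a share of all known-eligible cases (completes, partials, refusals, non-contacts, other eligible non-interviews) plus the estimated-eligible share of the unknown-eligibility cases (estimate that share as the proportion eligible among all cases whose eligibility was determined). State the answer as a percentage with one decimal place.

Num = 152
Eligible (known) = 152 + 22 + 101 + 100 + 20 = 395
e = 395 / (395 + 59) = 395 / 454 = 0.8700
e × U = 0.8700 × 115 = 100.05
Denominator = 395 + 100.05 = 495.05
RR3 = 152 / 495.05 = 0.3070

30.7%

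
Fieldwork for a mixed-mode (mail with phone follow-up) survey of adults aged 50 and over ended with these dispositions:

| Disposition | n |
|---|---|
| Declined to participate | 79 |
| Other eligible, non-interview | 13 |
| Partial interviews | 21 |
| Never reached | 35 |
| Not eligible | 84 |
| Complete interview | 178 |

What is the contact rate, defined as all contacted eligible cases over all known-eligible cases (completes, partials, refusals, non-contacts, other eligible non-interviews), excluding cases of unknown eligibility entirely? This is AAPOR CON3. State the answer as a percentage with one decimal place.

89.3%

Top = 178 + 21 + 79 + 13 = 291
Base = 178 + 21 + 79 + 35 + 13 = 326
CON3 = 291 / 326 = 0.8926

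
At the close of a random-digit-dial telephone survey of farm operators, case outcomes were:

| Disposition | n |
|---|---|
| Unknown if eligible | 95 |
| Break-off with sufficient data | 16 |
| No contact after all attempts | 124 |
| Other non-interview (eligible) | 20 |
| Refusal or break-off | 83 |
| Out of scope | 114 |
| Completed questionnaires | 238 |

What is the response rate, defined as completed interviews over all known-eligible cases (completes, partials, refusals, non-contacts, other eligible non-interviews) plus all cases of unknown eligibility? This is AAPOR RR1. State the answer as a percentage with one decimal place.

Numerator: 238
Denom: 238 + 16 + 83 + 124 + 20 + 95 = 576
RR1 = 238 / 576 = 0.4132

41.3%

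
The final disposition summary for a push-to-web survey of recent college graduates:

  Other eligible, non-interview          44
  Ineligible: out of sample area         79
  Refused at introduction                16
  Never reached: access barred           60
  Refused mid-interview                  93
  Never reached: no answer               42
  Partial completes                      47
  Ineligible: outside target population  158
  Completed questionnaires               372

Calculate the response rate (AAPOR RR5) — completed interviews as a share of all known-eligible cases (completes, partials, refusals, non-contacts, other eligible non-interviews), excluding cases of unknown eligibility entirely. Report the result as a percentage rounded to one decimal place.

Declined to participate = 16 + 93 = 109
No answer / not reached = 42 + 60 = 102
Out of scope = 158 + 79 = 237
Num: 372
Denominator: 372 + 47 + 109 + 102 + 44 = 674
RR5 = 372 / 674 = 0.5519

55.2%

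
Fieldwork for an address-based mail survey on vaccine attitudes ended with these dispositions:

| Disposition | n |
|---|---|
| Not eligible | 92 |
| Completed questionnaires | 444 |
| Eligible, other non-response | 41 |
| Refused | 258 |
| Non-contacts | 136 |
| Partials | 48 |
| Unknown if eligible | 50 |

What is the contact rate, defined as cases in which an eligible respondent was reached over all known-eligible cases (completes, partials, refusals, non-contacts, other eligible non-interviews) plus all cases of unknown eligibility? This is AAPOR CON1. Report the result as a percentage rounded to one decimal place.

Num: 444 + 48 + 258 + 41 = 791
Base: 444 + 48 + 258 + 136 + 41 + 50 = 977
CON1 = 791 / 977 = 0.8096

81.0%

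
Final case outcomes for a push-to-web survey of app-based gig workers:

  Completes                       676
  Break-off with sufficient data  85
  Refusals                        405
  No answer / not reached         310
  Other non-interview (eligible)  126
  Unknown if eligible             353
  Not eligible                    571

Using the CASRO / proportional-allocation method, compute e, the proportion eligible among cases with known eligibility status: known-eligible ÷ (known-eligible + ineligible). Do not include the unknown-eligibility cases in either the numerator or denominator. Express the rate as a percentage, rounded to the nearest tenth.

73.7%

Known eligible: 676 + 85 + 405 + 310 + 126 = 1602
e = 1602 / (1602 + 571) = 1602 / 2173 = 0.7372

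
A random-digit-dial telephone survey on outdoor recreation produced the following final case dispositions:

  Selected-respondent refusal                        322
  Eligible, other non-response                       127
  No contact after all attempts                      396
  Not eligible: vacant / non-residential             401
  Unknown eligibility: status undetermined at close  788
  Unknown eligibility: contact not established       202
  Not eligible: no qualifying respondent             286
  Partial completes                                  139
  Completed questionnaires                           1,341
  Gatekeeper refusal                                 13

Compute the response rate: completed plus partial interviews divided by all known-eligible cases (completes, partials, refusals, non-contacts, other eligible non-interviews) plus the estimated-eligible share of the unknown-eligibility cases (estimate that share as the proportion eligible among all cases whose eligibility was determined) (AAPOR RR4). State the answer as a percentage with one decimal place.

Refusal or break-off = 13 + 322 = 335
Undetermined eligibility = 202 + 788 = 990
Out of scope = 286 + 401 = 687
Num = 1341 + 139 = 1480
Eligible (known) = 1341 + 139 + 335 + 396 + 127 = 2338
e = 2338 / (2338 + 687) = 2338 / 3025 = 0.7729
Estimated eligible among unknowns = 0.7729 × 990 = 765.17
Denominator = 2338 + 765.17 = 3103.17
RR4 = 1480 / 3103.17 = 0.4769

47.7%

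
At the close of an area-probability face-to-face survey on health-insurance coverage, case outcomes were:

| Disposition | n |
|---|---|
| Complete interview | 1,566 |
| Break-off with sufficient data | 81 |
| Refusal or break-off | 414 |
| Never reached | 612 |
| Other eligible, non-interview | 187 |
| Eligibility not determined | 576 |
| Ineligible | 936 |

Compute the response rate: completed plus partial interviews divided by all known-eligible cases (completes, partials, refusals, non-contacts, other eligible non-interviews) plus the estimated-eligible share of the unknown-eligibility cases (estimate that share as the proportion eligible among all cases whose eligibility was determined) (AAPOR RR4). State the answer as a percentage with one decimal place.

50.0%

Num: 1566 + 81 = 1647
Known eligible: 1566 + 81 + 414 + 612 + 187 = 2860
e = 2860 / (2860 + 936) = 2860 / 3796 = 0.7534
e × U: 0.7534 × 576 = 433.96
Denom: 2860 + 433.96 = 3293.96
RR4 = 1647 / 3293.96 = 0.5000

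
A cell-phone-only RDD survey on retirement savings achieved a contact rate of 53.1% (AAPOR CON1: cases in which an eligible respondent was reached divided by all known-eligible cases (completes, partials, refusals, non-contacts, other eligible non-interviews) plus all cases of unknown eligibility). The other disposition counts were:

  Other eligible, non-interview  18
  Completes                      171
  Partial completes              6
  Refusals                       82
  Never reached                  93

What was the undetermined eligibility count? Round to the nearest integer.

Top = 171 + 6 + 82 + 18 = 277
CON1 = 277 / D = 0.531
D = 277 / 0.531 = 521.7
Other denominator terms total 370
undetermined eligibility = 521.7 − 370 ≈ 152

152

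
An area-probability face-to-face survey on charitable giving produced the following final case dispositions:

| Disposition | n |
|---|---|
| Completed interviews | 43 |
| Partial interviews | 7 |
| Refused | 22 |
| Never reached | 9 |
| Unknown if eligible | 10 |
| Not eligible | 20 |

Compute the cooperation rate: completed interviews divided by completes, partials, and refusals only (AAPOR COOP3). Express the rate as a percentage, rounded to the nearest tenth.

Numerator → 43
Denom → 43 + 7 + 22 = 72
COOP3 = 43 / 72 = 0.5972

59.7%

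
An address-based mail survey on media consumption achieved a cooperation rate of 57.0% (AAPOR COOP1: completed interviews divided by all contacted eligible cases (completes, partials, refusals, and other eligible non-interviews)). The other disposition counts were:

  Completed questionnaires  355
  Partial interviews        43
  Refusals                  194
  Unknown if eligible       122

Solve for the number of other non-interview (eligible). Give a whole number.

COOP1 = 355 / D = 0.570
D = 355 / 0.570 = 622.8
Other denominator terms total 592
other non-interview (eligible) = 622.8 − 592 ≈ 31

31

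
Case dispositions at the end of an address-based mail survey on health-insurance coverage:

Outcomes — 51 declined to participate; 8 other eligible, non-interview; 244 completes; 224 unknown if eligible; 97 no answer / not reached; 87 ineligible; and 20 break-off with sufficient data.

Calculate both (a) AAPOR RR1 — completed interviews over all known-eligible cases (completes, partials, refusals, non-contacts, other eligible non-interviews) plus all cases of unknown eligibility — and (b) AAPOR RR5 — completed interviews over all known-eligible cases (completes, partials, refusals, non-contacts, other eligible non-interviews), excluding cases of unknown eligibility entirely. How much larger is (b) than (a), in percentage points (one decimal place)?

Numerator: 244
Denom: 244 + 20 + 51 + 97 + 8 + 224 = 644
RR1 = 244 / 644 = 0.3789
Denom: 244 + 20 + 51 + 97 + 8 = 420
RR5 = 244 / 420 = 0.5810
Difference = 58.10 − 37.89 = 20.21 percentage points

20.2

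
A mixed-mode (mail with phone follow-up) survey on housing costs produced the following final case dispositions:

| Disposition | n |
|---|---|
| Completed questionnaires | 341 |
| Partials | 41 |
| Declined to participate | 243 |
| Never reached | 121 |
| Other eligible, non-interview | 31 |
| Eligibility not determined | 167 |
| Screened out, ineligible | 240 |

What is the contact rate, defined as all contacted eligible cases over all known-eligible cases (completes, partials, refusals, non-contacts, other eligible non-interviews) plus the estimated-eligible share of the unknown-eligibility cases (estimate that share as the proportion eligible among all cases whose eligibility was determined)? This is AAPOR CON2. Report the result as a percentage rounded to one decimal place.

72.5%

Num: 341 + 41 + 243 + 31 = 656
Eligible (known): 341 + 41 + 243 + 121 + 31 = 777
e = 777 / (777 + 240) = 777 / 1017 = 0.7640
Estimated eligible among unknowns: 0.7640 × 167 = 127.59
Base: 777 + 127.59 = 904.59
CON2 = 656 / 904.59 = 0.7252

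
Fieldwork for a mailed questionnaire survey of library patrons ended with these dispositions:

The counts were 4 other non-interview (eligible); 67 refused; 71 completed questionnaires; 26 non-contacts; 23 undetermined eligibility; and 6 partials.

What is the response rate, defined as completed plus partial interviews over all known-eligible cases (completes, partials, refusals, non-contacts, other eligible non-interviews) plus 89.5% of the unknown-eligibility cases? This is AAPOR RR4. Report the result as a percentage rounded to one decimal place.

39.6%

Num → 71 + 6 = 77
Eligible (known) → 71 + 6 + 67 + 26 + 4 = 174
Estimated eligible among unknowns → 0.8950 × 23 = 20.59
Denom → 174 + 20.59 = 194.59
RR4 = 77 / 194.59 = 0.3957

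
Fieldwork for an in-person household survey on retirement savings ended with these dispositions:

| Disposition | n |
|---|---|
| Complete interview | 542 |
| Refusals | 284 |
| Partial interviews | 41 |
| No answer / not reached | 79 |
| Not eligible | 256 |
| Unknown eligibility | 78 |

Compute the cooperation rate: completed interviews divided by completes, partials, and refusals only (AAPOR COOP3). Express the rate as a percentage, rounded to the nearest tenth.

Numerator: 542
Base: 542 + 41 + 284 = 867
COOP3 = 542 / 867 = 0.6251

62.5%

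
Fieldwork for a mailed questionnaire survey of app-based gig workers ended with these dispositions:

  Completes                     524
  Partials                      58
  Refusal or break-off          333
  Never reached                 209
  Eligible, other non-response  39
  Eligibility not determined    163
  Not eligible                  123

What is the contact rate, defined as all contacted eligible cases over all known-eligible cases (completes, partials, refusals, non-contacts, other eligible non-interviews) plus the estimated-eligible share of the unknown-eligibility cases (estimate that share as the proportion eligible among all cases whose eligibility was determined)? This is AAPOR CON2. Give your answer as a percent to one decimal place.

Num = 524 + 58 + 333 + 39 = 954
Known eligible = 524 + 58 + 333 + 209 + 39 = 1163
e = 1163 / (1163 + 123) = 1163 / 1286 = 0.9044
Estimated eligible among unknowns = 0.9044 × 163 = 147.42
Denominator = 1163 + 147.42 = 1310.42
CON2 = 954 / 1310.42 = 0.7280

72.8%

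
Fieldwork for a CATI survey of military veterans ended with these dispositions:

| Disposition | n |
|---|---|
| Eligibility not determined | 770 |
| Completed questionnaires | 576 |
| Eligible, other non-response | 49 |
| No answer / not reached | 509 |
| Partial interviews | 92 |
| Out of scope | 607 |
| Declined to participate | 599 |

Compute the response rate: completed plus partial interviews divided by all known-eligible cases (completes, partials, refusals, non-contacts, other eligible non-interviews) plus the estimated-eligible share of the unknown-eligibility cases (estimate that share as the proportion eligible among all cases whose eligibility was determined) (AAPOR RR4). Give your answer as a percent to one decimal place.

27.8%

Top: 576 + 92 = 668
Known eligible: 576 + 92 + 599 + 509 + 49 = 1825
e = 1825 / (1825 + 607) = 1825 / 2432 = 0.7504
e × U: 0.7504 × 770 = 577.81
Base: 1825 + 577.81 = 2402.81
RR4 = 668 / 2402.81 = 0.2780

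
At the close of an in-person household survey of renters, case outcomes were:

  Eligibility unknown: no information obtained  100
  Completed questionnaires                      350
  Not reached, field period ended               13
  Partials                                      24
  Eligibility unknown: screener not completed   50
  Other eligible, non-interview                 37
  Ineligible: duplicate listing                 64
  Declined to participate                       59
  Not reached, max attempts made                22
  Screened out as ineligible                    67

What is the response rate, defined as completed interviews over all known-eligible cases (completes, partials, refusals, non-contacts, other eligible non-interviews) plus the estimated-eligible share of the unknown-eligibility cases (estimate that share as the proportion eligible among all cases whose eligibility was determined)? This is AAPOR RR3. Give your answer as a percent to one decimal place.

No answer / not reached = 13 + 22 = 35
Unknown if eligible = 50 + 100 = 150
Ineligible = 67 + 64 = 131
Numerator: 350
Determined eligible: 350 + 24 + 59 + 35 + 37 = 505
e = 505 / (505 + 131) = 505 / 636 = 0.7940
e × U: 0.7940 × 150 = 119.10
Denom: 505 + 119.10 = 624.10
RR3 = 350 / 624.10 = 0.5608

56.1%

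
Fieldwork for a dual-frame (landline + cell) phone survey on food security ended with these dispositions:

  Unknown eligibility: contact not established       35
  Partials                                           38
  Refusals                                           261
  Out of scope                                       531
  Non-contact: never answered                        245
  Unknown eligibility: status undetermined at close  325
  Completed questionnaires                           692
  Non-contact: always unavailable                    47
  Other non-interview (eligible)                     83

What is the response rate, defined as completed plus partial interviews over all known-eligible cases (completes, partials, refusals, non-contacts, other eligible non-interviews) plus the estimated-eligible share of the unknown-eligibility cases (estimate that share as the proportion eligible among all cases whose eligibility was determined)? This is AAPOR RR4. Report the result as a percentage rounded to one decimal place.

No answer / not reached = 245 + 47 = 292
Undetermined eligibility = 35 + 325 = 360
Top: 692 + 38 = 730
Known eligible: 692 + 38 + 261 + 292 + 83 = 1366
e = 1366 / (1366 + 531) = 1366 / 1897 = 0.7201
Eligible share of unknowns: 0.7201 × 360 = 259.24
Denom: 1366 + 259.24 = 1625.24
RR4 = 730 / 1625.24 = 0.4492

44.9%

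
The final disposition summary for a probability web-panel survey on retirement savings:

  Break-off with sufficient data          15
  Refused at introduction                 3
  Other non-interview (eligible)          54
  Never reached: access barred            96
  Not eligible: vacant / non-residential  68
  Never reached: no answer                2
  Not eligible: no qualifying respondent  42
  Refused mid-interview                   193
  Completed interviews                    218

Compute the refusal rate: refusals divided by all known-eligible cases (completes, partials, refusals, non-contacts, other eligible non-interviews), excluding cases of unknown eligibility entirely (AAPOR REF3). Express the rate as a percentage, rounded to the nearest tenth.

Refused = 3 + 193 = 196
No answer / not reached = 2 + 96 = 98
Out of scope = 42 + 68 = 110
Numerator: 196
Denominator: 218 + 15 + 196 + 98 + 54 = 581
REF3 = 196 / 581 = 0.3373

33.7%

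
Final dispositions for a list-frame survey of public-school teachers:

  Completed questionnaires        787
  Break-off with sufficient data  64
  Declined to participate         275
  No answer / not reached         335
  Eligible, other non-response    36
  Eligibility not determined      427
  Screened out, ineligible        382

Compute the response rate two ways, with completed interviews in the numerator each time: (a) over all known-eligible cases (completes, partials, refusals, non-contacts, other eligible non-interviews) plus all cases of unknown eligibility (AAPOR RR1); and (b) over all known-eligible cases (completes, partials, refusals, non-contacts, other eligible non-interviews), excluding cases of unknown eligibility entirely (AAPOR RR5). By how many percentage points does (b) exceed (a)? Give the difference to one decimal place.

11.7

Top: 787
Base: 787 + 64 + 275 + 335 + 36 + 427 = 1924
RR1 = 787 / 1924 = 0.4090
Base: 787 + 64 + 275 + 335 + 36 = 1497
RR5 = 787 / 1497 = 0.5257
Difference = 52.57 − 40.90 = 11.67 percentage points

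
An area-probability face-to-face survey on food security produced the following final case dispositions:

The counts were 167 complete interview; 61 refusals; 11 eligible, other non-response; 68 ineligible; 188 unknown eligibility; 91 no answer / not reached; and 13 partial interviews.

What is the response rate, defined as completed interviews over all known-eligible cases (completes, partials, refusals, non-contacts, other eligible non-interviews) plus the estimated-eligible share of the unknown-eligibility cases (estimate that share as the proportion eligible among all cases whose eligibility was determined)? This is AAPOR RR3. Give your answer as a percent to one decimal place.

33.4%

Num → 167
Known eligible → 167 + 13 + 61 + 91 + 11 = 343
e = 343 / (343 + 68) = 343 / 411 = 0.8345
Eligible share of unknowns → 0.8345 × 188 = 156.89
Denom → 343 + 156.89 = 499.89
RR3 = 167 / 499.89 = 0.3341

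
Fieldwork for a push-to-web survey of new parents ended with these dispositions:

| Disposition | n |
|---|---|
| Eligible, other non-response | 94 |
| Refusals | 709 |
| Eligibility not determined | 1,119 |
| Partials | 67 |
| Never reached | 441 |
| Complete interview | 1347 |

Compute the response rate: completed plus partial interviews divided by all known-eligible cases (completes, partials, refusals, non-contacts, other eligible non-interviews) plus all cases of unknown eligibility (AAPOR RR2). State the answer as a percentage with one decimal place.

37.4%

Num = 1347 + 67 = 1414
Base = 1347 + 67 + 709 + 441 + 94 + 1119 = 3777
RR2 = 1414 / 3777 = 0.3744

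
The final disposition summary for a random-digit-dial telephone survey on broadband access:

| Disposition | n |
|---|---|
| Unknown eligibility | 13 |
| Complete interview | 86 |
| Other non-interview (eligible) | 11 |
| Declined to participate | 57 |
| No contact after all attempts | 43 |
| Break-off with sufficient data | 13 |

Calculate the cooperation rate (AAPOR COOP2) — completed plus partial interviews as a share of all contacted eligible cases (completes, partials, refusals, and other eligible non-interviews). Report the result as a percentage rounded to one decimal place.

Top → 86 + 13 = 99
Base → 86 + 13 + 57 + 11 = 167
COOP2 = 99 / 167 = 0.5928

59.3%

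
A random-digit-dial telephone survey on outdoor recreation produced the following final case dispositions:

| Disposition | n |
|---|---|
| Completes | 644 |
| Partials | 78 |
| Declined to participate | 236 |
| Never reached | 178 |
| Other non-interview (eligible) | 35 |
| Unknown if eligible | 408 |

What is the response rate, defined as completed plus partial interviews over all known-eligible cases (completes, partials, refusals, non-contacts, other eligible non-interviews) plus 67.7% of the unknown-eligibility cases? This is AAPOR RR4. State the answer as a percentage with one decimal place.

Top: 644 + 78 = 722
Eligible (known): 644 + 78 + 236 + 178 + 35 = 1171
Eligible share of unknowns: 0.6770 × 408 = 276.22
Denom: 1171 + 276.22 = 1447.22
RR4 = 722 / 1447.22 = 0.4989

49.9%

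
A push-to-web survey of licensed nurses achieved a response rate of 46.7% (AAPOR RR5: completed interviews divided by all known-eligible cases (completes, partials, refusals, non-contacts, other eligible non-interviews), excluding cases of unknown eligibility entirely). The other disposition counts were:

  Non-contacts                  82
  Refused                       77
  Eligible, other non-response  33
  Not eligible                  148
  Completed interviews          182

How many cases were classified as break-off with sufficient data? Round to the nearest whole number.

RR5 = 182 / D = 0.467
D = 182 / 0.467 = 389.7
Remaining denominator categories sum to 374
break-off with sufficient data = 389.7 − 374 ≈ 16

16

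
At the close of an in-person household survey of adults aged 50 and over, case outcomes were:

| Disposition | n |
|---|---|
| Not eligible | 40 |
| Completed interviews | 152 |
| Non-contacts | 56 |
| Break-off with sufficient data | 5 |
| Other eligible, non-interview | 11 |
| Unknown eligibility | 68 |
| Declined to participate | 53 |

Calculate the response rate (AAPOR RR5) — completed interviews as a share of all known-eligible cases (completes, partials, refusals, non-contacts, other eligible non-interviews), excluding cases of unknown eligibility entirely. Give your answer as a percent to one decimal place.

54.9%

Top: 152
Base: 152 + 5 + 53 + 56 + 11 = 277
RR5 = 152 / 277 = 0.5487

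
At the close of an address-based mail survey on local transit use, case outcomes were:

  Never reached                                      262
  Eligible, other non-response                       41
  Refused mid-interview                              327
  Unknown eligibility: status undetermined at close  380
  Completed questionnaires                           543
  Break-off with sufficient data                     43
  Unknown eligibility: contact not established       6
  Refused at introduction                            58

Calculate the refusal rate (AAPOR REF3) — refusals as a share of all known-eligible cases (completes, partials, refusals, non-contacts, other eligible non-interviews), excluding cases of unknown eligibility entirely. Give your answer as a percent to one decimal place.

30.2%

Refused = 58 + 327 = 385
Undetermined eligibility = 6 + 380 = 386
Num = 385
Denominator = 543 + 43 + 385 + 262 + 41 = 1274
REF3 = 385 / 1274 = 0.3022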